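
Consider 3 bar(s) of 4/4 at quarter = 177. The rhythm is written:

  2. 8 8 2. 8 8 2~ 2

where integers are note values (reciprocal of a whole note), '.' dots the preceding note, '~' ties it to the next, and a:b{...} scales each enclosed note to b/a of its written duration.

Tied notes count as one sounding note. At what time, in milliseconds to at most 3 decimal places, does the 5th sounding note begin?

1. 0.0ms @ 0 + 1016.949ms (3)
2. 1016.949ms @ 3 + 169.492ms (1/2)
3. 1186.441ms @ 7/2 + 169.492ms (1/2)
4. 1355.932ms @ 4 + 1016.949ms (3)
5. 2372.881ms @ 7 + 169.492ms (1/2)
6. 2542.373ms @ 15/2 + 169.492ms (1/2)
7. 2711.864ms @ 8 + 1355.932ms (4)

note 5 onset = 7b = 2372.881ms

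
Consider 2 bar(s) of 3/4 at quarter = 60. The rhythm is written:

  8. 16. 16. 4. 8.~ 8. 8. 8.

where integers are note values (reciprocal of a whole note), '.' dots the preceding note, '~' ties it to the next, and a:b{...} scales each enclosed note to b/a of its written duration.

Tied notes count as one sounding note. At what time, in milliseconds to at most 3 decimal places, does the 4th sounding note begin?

1. 0.0ms @ 0 + 750.0ms (3/4)
2. 750.0ms @ 3/4 + 375.0ms (3/8)
3. 1125.0ms @ 9/8 + 375.0ms (3/8)
4. 1500.0ms @ 3/2 + 1500.0ms (3/2)
5. 3000.0ms @ 3 + 1500.0ms (3/2)
6. 4500.0ms @ 9/2 + 750.0ms (3/4)
7. 5250.0ms @ 21/4 + 750.0ms (3/4)

note 4 onset = 3/2b = 1500.0ms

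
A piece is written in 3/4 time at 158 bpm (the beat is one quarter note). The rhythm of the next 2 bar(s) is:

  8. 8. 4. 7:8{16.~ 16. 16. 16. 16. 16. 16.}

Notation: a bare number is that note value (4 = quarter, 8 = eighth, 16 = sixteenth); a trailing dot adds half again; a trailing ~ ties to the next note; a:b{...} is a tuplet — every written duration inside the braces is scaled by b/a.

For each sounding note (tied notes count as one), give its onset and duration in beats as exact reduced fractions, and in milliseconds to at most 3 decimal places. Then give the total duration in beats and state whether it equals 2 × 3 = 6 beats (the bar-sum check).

1) 0.0ms=0b +284.81ms=3/4b
2) 284.81ms=3/4b +284.81ms=3/4b
3) 569.62ms=3/2b +569.62ms=3/2b
4) 1139.241ms=3b +325.497ms=6/7b
5) 1464.738ms=27/7b +162.749ms=3/7b
6) 1627.486ms=30/7b +162.749ms=3/7b
7) 1790.235ms=33/7b +162.749ms=3/7b
8) 1952.984ms=36/7b +162.749ms=3/7b
9) 2115.732ms=39/7b +162.749ms=3/7b
Σ=6b of 6 (158bpm 3/4) — PASS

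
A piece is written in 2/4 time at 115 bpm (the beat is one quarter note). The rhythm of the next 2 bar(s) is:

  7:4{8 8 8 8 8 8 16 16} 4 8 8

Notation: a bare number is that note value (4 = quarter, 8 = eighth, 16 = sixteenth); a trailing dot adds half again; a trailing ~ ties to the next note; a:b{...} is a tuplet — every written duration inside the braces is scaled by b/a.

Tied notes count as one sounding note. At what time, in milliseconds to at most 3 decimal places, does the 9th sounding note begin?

1. 0.0ms @ 0 + 149.068ms (2/7)
2. 149.068ms @ 2/7 + 149.068ms (2/7)
3. 298.137ms @ 4/7 + 149.068ms (2/7)
4. 447.205ms @ 6/7 + 149.068ms (2/7)
5. 596.273ms @ 8/7 + 149.068ms (2/7)
6. 745.342ms @ 10/7 + 149.068ms (2/7)
7. 894.41ms @ 12/7 + 74.534ms (1/7)
8. 968.944ms @ 13/7 + 74.534ms (1/7)
9. 1043.478ms @ 2 + 521.739ms (1)
10. 1565.217ms @ 3 + 260.87ms (1/2)
11. 1826.087ms @ 7/2 + 260.87ms (1/2)

note 9 onset = 2b = 1043.478ms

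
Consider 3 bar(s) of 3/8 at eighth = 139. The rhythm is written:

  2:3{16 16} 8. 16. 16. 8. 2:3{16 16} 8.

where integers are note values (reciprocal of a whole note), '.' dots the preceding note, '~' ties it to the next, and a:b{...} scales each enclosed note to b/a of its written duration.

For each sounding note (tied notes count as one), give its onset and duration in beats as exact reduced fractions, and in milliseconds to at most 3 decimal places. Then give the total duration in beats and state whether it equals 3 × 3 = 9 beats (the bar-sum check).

1) 0.0ms=0b +323.741ms=3/4b
2) 323.741ms=3/4b +323.741ms=3/4b
3) 647.482ms=3/2b +647.482ms=3/2b
4) 1294.964ms=3b +323.741ms=3/4b
5) 1618.705ms=15/4b +323.741ms=3/4b
6) 1942.446ms=9/2b +647.482ms=3/2b
7) 2589.928ms=6b +323.741ms=3/4b
8) 2913.669ms=27/4b +323.741ms=3/4b
9) 3237.41ms=15/2b +647.482ms=3/2b
Σ=9b of 9 (139bpm 3/8) — PASS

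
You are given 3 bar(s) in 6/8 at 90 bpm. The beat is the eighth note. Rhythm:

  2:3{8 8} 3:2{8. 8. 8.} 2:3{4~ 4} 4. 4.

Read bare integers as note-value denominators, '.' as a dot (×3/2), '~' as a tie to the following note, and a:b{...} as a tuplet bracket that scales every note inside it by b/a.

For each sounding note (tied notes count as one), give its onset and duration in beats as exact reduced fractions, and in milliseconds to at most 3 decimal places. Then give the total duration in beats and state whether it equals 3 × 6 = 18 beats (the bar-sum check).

1) 0.0ms=0b +1000.0ms=3/2b
2) 1000.0ms=3/2b +1000.0ms=3/2b
3) 2000.0ms=3b +666.667ms=1b
4) 2666.667ms=4b +666.667ms=1b
5) 3333.333ms=5b +666.667ms=1b
6) 4000.0ms=6b +4000.0ms=6b
7) 8000.0ms=12b +2000.0ms=3b
8) 10000.0ms=15b +2000.0ms=3b
Σ=18b of 18 (90bpm 6/8) — PASS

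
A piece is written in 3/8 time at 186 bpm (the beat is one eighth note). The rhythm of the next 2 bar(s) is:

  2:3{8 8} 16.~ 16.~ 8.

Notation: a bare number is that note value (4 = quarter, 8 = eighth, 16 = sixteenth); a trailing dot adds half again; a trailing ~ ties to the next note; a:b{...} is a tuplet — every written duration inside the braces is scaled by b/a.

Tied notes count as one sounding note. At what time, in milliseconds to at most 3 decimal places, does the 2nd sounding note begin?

note 2 onset = 3/2b = 483.871ms

1. 0.0ms @ 0 + 483.871ms (3/2)
2. 483.871ms @ 3/2 + 483.871ms (3/2)
3. 967.742ms @ 3 + 967.742ms (3)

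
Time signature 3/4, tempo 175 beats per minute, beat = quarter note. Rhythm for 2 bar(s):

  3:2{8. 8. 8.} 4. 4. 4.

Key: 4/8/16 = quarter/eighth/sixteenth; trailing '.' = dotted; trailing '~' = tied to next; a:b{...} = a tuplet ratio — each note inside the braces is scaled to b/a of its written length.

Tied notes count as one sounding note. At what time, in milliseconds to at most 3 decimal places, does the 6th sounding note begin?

1. 0.0ms @ 0 + 171.429ms (1/2)
2. 171.429ms @ 1/2 + 171.429ms (1/2)
3. 342.857ms @ 1 + 171.429ms (1/2)
4. 514.286ms @ 3/2 + 514.286ms (3/2)
5. 1028.571ms @ 3 + 514.286ms (3/2)
6. 1542.857ms @ 9/2 + 514.286ms (3/2)

note 6 onset = 9/2b = 1542.857ms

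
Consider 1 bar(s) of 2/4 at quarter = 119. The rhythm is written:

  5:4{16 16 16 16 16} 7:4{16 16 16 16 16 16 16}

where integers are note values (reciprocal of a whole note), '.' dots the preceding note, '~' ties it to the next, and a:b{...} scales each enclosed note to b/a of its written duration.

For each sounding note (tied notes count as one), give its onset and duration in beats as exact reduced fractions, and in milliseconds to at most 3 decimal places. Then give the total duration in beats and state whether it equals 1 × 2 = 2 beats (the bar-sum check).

1) 0.0ms=0b +100.84ms=1/5b
2) 100.84ms=1/5b +100.84ms=1/5b
3) 201.681ms=2/5b +100.84ms=1/5b
4) 302.521ms=3/5b +100.84ms=1/5b
5) 403.361ms=4/5b +100.84ms=1/5b
6) 504.202ms=1b +72.029ms=1/7b
7) 576.23ms=8/7b +72.029ms=1/7b
8) 648.259ms=9/7b +72.029ms=1/7b
9) 720.288ms=10/7b +72.029ms=1/7b
10) 792.317ms=11/7b +72.029ms=1/7b
11) 864.346ms=12/7b +72.029ms=1/7b
12) 936.375ms=13/7b +72.029ms=1/7b
Σ=2b of 2 (119bpm 2/4) — PASS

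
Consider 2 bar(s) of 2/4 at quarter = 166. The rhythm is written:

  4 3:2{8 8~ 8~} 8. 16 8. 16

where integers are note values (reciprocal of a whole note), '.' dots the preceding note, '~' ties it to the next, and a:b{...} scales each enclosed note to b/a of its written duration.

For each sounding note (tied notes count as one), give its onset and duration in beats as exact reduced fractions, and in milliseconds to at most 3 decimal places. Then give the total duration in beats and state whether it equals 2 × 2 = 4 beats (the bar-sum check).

1) 0.0ms=0b +361.446ms=1b
2) 361.446ms=1b +120.482ms=1/3b
3) 481.928ms=4/3b +512.048ms=17/12b
4) 993.976ms=11/4b +90.361ms=1/4b
5) 1084.337ms=3b +271.084ms=3/4b
6) 1355.422ms=15/4b +90.361ms=1/4b
Σ=4b of 4 (166bpm 2/4) — PASS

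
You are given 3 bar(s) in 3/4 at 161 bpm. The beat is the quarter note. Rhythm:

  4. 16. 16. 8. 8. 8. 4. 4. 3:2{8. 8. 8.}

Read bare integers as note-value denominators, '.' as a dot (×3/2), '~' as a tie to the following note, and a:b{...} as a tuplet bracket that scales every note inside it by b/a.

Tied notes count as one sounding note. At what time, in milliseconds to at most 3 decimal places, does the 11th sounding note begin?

note 11 onset = 17/2b = 3167.702ms

1. 0.0ms @ 0 + 559.006ms (3/2)
2. 559.006ms @ 3/2 + 139.752ms (3/8)
3. 698.758ms @ 15/8 + 139.752ms (3/8)
4. 838.509ms @ 9/4 + 279.503ms (3/4)
5. 1118.012ms @ 3 + 279.503ms (3/4)
6. 1397.516ms @ 15/4 + 279.503ms (3/4)
7. 1677.019ms @ 9/2 + 559.006ms (3/2)
8. 2236.025ms @ 6 + 559.006ms (3/2)
9. 2795.031ms @ 15/2 + 186.335ms (1/2)
10. 2981.366ms @ 8 + 186.335ms (1/2)
11. 3167.702ms @ 17/2 + 186.335ms (1/2)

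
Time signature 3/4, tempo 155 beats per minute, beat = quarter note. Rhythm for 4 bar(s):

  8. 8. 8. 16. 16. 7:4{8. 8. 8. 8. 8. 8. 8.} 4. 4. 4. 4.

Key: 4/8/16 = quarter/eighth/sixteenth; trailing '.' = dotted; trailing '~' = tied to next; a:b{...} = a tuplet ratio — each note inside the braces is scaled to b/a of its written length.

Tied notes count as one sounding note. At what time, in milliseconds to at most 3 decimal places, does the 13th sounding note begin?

1. 0.0ms @ 0 + 290.323ms (3/4)
2. 290.323ms @ 3/4 + 290.323ms (3/4)
3. 580.645ms @ 3/2 + 290.323ms (3/4)
4. 870.968ms @ 9/4 + 145.161ms (3/8)
5. 1016.129ms @ 21/8 + 145.161ms (3/8)
6. 1161.29ms @ 3 + 165.899ms (3/7)
7. 1327.189ms @ 24/7 + 165.899ms (3/7)
8. 1493.088ms @ 27/7 + 165.899ms (3/7)
9. 1658.986ms @ 30/7 + 165.899ms (3/7)
10. 1824.885ms @ 33/7 + 165.899ms (3/7)
11. 1990.783ms @ 36/7 + 165.899ms (3/7)
12. 2156.682ms @ 39/7 + 165.899ms (3/7)
13. 2322.581ms @ 6 + 580.645ms (3/2)
14. 2903.226ms @ 15/2 + 580.645ms (3/2)
15. 3483.871ms @ 9 + 580.645ms (3/2)
16. 4064.516ms @ 21/2 + 580.645ms (3/2)

note 13 onset = 6b = 2322.581ms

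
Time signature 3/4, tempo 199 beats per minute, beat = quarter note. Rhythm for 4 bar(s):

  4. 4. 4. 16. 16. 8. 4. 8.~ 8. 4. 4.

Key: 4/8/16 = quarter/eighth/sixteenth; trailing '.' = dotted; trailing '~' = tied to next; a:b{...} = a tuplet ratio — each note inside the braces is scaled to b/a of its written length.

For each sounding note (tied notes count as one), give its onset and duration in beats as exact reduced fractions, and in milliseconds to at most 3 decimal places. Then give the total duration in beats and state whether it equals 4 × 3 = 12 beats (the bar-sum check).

1) 0.0ms=0b +452.261ms=3/2b
2) 452.261ms=3/2b +452.261ms=3/2b
3) 904.523ms=3b +452.261ms=3/2b
4) 1356.784ms=9/2b +113.065ms=3/8b
5) 1469.849ms=39/8b +113.065ms=3/8b
6) 1582.915ms=21/4b +226.131ms=3/4b
7) 1809.045ms=6b +452.261ms=3/2b
8) 2261.307ms=15/2b +452.261ms=3/2b
9) 2713.568ms=9b +452.261ms=3/2b
10) 3165.829ms=21/2b +452.261ms=3/2b
Σ=12b of 12 (199bpm 3/4) — PASS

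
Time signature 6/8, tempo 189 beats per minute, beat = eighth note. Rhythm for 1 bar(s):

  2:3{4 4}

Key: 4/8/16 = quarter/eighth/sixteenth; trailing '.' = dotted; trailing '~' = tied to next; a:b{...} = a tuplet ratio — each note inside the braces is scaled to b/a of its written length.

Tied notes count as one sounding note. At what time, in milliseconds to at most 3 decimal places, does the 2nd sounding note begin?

1. 0.0ms @ 0 + 952.381ms (3)
2. 952.381ms @ 3 + 952.381ms (3)

note 2 onset = 3b = 952.381ms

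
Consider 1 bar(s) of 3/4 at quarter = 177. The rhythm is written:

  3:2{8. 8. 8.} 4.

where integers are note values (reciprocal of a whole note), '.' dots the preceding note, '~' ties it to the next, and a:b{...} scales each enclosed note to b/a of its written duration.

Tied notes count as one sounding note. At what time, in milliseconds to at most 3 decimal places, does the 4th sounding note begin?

1. 0.0ms @ 0 + 169.492ms (1/2)
2. 169.492ms @ 1/2 + 169.492ms (1/2)
3. 338.983ms @ 1 + 169.492ms (1/2)
4. 508.475ms @ 3/2 + 508.475ms (3/2)

note 4 onset = 3/2b = 508.475ms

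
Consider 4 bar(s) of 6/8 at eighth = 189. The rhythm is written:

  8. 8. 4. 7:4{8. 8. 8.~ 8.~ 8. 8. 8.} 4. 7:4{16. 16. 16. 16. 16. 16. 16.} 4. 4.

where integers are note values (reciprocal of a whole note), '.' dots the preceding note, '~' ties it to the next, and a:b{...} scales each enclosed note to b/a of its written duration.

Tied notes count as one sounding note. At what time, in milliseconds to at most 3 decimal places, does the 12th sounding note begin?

note 12 onset = 111/7b = 5034.014ms

1. 0.0ms @ 0 + 476.19ms (3/2)
2. 476.19ms @ 3/2 + 476.19ms (3/2)
3. 952.381ms @ 3 + 952.381ms (3)
4. 1904.762ms @ 6 + 272.109ms (6/7)
5. 2176.871ms @ 48/7 + 272.109ms (6/7)
6. 2448.98ms @ 54/7 + 816.327ms (18/7)
7. 3265.306ms @ 72/7 + 272.109ms (6/7)
8. 3537.415ms @ 78/7 + 272.109ms (6/7)
9. 3809.524ms @ 12 + 952.381ms (3)
10. 4761.905ms @ 15 + 136.054ms (3/7)
11. 4897.959ms @ 108/7 + 136.054ms (3/7)
12. 5034.014ms @ 111/7 + 136.054ms (3/7)
13. 5170.068ms @ 114/7 + 136.054ms (3/7)
14. 5306.122ms @ 117/7 + 136.054ms (3/7)
15. 5442.177ms @ 120/7 + 136.054ms (3/7)
16. 5578.231ms @ 123/7 + 136.054ms (3/7)
17. 5714.286ms @ 18 + 952.381ms (3)
18. 6666.667ms @ 21 + 952.381ms (3)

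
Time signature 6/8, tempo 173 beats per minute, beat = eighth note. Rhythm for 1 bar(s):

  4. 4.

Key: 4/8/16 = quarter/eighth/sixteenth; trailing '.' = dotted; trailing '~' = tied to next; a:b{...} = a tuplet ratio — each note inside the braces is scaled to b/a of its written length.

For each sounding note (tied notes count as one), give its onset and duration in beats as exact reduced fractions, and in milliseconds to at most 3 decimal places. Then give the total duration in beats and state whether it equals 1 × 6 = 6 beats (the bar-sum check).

1) 0.0ms=0b +1040.462ms=3b
2) 1040.462ms=3b +1040.462ms=3b
Σ=6b of 6 (173bpm 6/8) — PASS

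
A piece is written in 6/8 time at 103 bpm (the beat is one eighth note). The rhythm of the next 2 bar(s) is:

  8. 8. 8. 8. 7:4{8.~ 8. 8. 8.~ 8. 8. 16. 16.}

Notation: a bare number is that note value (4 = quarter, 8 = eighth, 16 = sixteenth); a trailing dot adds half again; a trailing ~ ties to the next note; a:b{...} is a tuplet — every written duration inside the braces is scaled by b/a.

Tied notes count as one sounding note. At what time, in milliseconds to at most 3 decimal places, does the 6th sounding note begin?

1. 0.0ms @ 0 + 873.786ms (3/2)
2. 873.786ms @ 3/2 + 873.786ms (3/2)
3. 1747.573ms @ 3 + 873.786ms (3/2)
4. 2621.359ms @ 9/2 + 873.786ms (3/2)
5. 3495.146ms @ 6 + 998.613ms (12/7)
6. 4493.759ms @ 54/7 + 499.307ms (6/7)
7. 4993.065ms @ 60/7 + 998.613ms (12/7)
8. 5991.678ms @ 72/7 + 499.307ms (6/7)
9. 6490.985ms @ 78/7 + 249.653ms (3/7)
10. 6740.638ms @ 81/7 + 249.653ms (3/7)

note 6 onset = 54/7b = 4493.759ms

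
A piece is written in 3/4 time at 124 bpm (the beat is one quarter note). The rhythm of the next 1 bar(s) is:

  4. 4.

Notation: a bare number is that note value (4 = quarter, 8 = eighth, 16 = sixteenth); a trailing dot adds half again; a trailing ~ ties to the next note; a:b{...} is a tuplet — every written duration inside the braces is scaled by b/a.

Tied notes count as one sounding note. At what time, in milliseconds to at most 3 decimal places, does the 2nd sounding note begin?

note 2 onset = 3/2b = 725.806ms

1. 0.0ms @ 0 + 725.806ms (3/2)
2. 725.806ms @ 3/2 + 725.806ms (3/2)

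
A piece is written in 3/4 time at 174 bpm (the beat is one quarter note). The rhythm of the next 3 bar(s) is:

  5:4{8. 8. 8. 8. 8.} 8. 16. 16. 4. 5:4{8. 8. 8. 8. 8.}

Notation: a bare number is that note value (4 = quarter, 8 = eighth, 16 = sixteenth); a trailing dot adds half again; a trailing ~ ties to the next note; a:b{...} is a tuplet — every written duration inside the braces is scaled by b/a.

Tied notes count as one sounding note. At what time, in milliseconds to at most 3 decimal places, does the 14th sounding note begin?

note 14 onset = 42/5b = 2896.552ms

1. 0.0ms @ 0 + 206.897ms (3/5)
2. 206.897ms @ 3/5 + 206.897ms (3/5)
3. 413.793ms @ 6/5 + 206.897ms (3/5)
4. 620.69ms @ 9/5 + 206.897ms (3/5)
5. 827.586ms @ 12/5 + 206.897ms (3/5)
6. 1034.483ms @ 3 + 258.621ms (3/4)
7. 1293.103ms @ 15/4 + 129.31ms (3/8)
8. 1422.414ms @ 33/8 + 129.31ms (3/8)
9. 1551.724ms @ 9/2 + 517.241ms (3/2)
10. 2068.966ms @ 6 + 206.897ms (3/5)
11. 2275.862ms @ 33/5 + 206.897ms (3/5)
12. 2482.759ms @ 36/5 + 206.897ms (3/5)
13. 2689.655ms @ 39/5 + 206.897ms (3/5)
14. 2896.552ms @ 42/5 + 206.897ms (3/5)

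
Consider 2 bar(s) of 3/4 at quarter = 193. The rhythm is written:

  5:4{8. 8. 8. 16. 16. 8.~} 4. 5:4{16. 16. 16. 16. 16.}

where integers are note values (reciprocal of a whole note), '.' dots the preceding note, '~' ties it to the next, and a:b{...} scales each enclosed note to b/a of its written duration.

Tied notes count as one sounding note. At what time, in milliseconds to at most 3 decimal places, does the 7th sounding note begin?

note 7 onset = 9/2b = 1398.964ms

1. 0.0ms @ 0 + 186.528ms (3/5)
2. 186.528ms @ 3/5 + 186.528ms (3/5)
3. 373.057ms @ 6/5 + 186.528ms (3/5)
4. 559.585ms @ 9/5 + 93.264ms (3/10)
5. 652.85ms @ 21/10 + 93.264ms (3/10)
6. 746.114ms @ 12/5 + 652.85ms (21/10)
7. 1398.964ms @ 9/2 + 93.264ms (3/10)
8. 1492.228ms @ 24/5 + 93.264ms (3/10)
9. 1585.492ms @ 51/10 + 93.264ms (3/10)
10. 1678.756ms @ 27/5 + 93.264ms (3/10)
11. 1772.021ms @ 57/10 + 93.264ms (3/10)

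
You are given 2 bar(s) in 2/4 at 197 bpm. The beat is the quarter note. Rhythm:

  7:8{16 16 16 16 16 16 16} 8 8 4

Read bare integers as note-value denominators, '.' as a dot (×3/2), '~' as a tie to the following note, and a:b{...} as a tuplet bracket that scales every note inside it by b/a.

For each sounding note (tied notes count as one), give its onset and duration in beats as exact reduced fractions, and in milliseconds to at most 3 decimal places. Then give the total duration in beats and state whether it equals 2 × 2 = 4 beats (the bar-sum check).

1) 0.0ms=0b +87.02ms=2/7b
2) 87.02ms=2/7b +87.02ms=2/7b
3) 174.039ms=4/7b +87.02ms=2/7b
4) 261.059ms=6/7b +87.02ms=2/7b
5) 348.078ms=8/7b +87.02ms=2/7b
6) 435.098ms=10/7b +87.02ms=2/7b
7) 522.117ms=12/7b +87.02ms=2/7b
8) 609.137ms=2b +152.284ms=1/2b
9) 761.421ms=5/2b +152.284ms=1/2b
10) 913.706ms=3b +304.569ms=1b
Σ=4b of 4 (197bpm 2/4) — PASS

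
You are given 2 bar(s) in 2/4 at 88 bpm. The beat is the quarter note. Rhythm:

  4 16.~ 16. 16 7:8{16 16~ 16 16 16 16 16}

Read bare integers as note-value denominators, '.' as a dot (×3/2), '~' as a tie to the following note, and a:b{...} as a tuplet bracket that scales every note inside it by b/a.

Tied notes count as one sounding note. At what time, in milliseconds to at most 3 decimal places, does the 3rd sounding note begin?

1. 0.0ms @ 0 + 681.818ms (1)
2. 681.818ms @ 1 + 511.364ms (3/4)
3. 1193.182ms @ 7/4 + 170.455ms (1/4)
4. 1363.636ms @ 2 + 194.805ms (2/7)
5. 1558.442ms @ 16/7 + 389.61ms (4/7)
6. 1948.052ms @ 20/7 + 194.805ms (2/7)
7. 2142.857ms @ 22/7 + 194.805ms (2/7)
8. 2337.662ms @ 24/7 + 194.805ms (2/7)
9. 2532.468ms @ 26/7 + 194.805ms (2/7)

note 3 onset = 7/4b = 1193.182ms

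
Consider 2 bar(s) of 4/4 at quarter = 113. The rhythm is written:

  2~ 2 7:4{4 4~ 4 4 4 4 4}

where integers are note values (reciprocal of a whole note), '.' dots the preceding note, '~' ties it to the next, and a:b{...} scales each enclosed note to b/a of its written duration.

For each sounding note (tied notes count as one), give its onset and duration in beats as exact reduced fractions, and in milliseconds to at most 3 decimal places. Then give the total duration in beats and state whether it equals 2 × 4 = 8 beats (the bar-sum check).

1) 0.0ms=0b +2123.894ms=4b
2) 2123.894ms=4b +303.413ms=4/7b
3) 2427.307ms=32/7b +606.827ms=8/7b
4) 3034.134ms=40/7b +303.413ms=4/7b
5) 3337.547ms=44/7b +303.413ms=4/7b
6) 3640.961ms=48/7b +303.413ms=4/7b
7) 3944.374ms=52/7b +303.413ms=4/7b
Σ=8b of 8 (113bpm 4/4) — PASS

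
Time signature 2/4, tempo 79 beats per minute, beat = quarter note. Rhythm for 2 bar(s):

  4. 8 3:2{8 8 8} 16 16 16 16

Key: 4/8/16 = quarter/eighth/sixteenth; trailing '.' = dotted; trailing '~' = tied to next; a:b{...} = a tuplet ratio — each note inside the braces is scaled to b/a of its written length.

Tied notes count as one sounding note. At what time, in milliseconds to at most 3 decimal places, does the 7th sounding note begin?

note 7 onset = 13/4b = 2468.354ms

1. 0.0ms @ 0 + 1139.241ms (3/2)
2. 1139.241ms @ 3/2 + 379.747ms (1/2)
3. 1518.987ms @ 2 + 253.165ms (1/3)
4. 1772.152ms @ 7/3 + 253.165ms (1/3)
5. 2025.316ms @ 8/3 + 253.165ms (1/3)
6. 2278.481ms @ 3 + 189.873ms (1/4)
7. 2468.354ms @ 13/4 + 189.873ms (1/4)
8. 2658.228ms @ 7/2 + 189.873ms (1/4)
9. 2848.101ms @ 15/4 + 189.873ms (1/4)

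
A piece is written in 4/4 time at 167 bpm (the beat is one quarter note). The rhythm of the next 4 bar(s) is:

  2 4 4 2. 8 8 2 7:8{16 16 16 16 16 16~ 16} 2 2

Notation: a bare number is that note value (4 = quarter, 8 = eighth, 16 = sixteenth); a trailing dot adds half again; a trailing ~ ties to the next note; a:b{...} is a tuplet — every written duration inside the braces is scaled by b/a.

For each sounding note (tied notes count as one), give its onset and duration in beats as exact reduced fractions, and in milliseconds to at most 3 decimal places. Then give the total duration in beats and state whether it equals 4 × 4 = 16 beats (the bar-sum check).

1) 0.0ms=0b +718.563ms=2b
2) 718.563ms=2b +359.281ms=1b
3) 1077.844ms=3b +359.281ms=1b
4) 1437.126ms=4b +1077.844ms=3b
5) 2514.97ms=7b +179.641ms=1/2b
6) 2694.611ms=15/2b +179.641ms=1/2b
7) 2874.251ms=8b +718.563ms=2b
8) 3592.814ms=10b +102.652ms=2/7b
9) 3695.466ms=72/7b +102.652ms=2/7b
10) 3798.118ms=74/7b +102.652ms=2/7b
11) 3900.77ms=76/7b +102.652ms=2/7b
12) 4003.422ms=78/7b +102.652ms=2/7b
13) 4106.074ms=80/7b +205.304ms=4/7b
14) 4311.377ms=12b +718.563ms=2b
15) 5029.94ms=14b +718.563ms=2b
Σ=16b of 16 (167bpm 4/4) — PASS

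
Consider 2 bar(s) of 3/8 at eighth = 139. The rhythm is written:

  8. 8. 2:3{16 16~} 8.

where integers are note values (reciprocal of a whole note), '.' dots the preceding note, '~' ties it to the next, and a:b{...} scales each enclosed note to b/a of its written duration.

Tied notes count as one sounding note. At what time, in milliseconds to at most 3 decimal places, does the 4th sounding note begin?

1. 0.0ms @ 0 + 647.482ms (3/2)
2. 647.482ms @ 3/2 + 647.482ms (3/2)
3. 1294.964ms @ 3 + 323.741ms (3/4)
4. 1618.705ms @ 15/4 + 971.223ms (9/4)

note 4 onset = 15/4b = 1618.705ms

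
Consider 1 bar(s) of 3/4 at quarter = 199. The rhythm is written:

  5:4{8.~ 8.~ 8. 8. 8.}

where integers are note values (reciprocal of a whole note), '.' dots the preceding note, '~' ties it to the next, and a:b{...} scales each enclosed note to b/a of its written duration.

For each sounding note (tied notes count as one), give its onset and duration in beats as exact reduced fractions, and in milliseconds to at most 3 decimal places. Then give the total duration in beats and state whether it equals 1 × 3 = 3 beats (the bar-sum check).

1) 0.0ms=0b +542.714ms=9/5b
2) 542.714ms=9/5b +180.905ms=3/5b
3) 723.618ms=12/5b +180.905ms=3/5b
Σ=3b of 3 (199bpm 3/4) — PASS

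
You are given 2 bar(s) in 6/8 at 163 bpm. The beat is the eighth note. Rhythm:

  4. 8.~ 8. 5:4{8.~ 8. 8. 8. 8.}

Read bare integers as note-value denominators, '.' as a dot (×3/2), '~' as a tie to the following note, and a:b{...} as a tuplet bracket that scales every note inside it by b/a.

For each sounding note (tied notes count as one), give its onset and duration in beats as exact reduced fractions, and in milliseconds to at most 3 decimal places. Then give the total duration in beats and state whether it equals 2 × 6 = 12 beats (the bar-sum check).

1) 0.0ms=0b +1104.294ms=3b
2) 1104.294ms=3b +1104.294ms=3b
3) 2208.589ms=6b +883.436ms=12/5b
4) 3092.025ms=42/5b +441.718ms=6/5b
5) 3533.742ms=48/5b +441.718ms=6/5b
6) 3975.46ms=54/5b +441.718ms=6/5b
Σ=12b of 12 (163bpm 6/8) — PASS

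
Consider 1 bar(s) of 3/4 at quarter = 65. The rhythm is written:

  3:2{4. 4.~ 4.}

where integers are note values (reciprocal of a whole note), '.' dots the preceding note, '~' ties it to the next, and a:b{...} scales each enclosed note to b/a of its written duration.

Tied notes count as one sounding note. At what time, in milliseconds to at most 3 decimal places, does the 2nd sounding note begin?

note 2 onset = 1b = 923.077ms

1. 0.0ms @ 0 + 923.077ms (1)
2. 923.077ms @ 1 + 1846.154ms (2)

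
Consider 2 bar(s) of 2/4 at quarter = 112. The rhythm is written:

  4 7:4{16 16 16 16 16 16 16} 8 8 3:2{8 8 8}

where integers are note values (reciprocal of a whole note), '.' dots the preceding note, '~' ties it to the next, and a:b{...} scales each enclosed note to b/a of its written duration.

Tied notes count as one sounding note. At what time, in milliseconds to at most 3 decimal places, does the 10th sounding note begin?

note 10 onset = 5/2b = 1339.286ms

1. 0.0ms @ 0 + 535.714ms (1)
2. 535.714ms @ 1 + 76.531ms (1/7)
3. 612.245ms @ 8/7 + 76.531ms (1/7)
4. 688.776ms @ 9/7 + 76.531ms (1/7)
5. 765.306ms @ 10/7 + 76.531ms (1/7)
6. 841.837ms @ 11/7 + 76.531ms (1/7)
7. 918.367ms @ 12/7 + 76.531ms (1/7)
8. 994.898ms @ 13/7 + 76.531ms (1/7)
9. 1071.429ms @ 2 + 267.857ms (1/2)
10. 1339.286ms @ 5/2 + 267.857ms (1/2)
11. 1607.143ms @ 3 + 178.571ms (1/3)
12. 1785.714ms @ 10/3 + 178.571ms (1/3)
13. 1964.286ms @ 11/3 + 178.571ms (1/3)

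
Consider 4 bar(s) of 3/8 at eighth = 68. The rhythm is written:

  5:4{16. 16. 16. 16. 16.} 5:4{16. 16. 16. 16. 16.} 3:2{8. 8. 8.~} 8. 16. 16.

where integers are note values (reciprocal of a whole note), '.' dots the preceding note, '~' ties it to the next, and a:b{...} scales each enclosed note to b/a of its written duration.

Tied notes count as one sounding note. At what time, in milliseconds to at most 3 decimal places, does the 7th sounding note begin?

1. 0.0ms @ 0 + 529.412ms (3/5)
2. 529.412ms @ 3/5 + 529.412ms (3/5)
3. 1058.824ms @ 6/5 + 529.412ms (3/5)
4. 1588.235ms @ 9/5 + 529.412ms (3/5)
5. 2117.647ms @ 12/5 + 529.412ms (3/5)
6. 2647.059ms @ 3 + 529.412ms (3/5)
7. 3176.471ms @ 18/5 + 529.412ms (3/5)
8. 3705.882ms @ 21/5 + 529.412ms (3/5)
9. 4235.294ms @ 24/5 + 529.412ms (3/5)
10. 4764.706ms @ 27/5 + 529.412ms (3/5)
11. 5294.118ms @ 6 + 882.353ms (1)
12. 6176.471ms @ 7 + 882.353ms (1)
13. 7058.824ms @ 8 + 2205.882ms (5/2)
14. 9264.706ms @ 21/2 + 661.765ms (3/4)
15. 9926.471ms @ 45/4 + 661.765ms (3/4)

note 7 onset = 18/5b = 3176.471ms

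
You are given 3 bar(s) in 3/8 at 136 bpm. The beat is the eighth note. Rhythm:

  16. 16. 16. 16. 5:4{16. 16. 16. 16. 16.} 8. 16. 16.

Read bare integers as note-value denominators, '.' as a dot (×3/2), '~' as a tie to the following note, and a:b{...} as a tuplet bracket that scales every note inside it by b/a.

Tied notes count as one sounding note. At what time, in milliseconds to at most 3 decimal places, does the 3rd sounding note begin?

note 3 onset = 3/2b = 661.765ms

1. 0.0ms @ 0 + 330.882ms (3/4)
2. 330.882ms @ 3/4 + 330.882ms (3/4)
3. 661.765ms @ 3/2 + 330.882ms (3/4)
4. 992.647ms @ 9/4 + 330.882ms (3/4)
5. 1323.529ms @ 3 + 264.706ms (3/5)
6. 1588.235ms @ 18/5 + 264.706ms (3/5)
7. 1852.941ms @ 21/5 + 264.706ms (3/5)
8. 2117.647ms @ 24/5 + 264.706ms (3/5)
9. 2382.353ms @ 27/5 + 264.706ms (3/5)
10. 2647.059ms @ 6 + 661.765ms (3/2)
11. 3308.824ms @ 15/2 + 330.882ms (3/4)
12. 3639.706ms @ 33/4 + 330.882ms (3/4)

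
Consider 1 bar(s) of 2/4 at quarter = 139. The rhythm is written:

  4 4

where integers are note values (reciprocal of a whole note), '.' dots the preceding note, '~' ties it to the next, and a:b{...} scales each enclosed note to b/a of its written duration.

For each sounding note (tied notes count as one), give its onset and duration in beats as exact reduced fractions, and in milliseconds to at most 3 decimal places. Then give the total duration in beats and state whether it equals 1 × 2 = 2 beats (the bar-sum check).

1) 0.0ms=0b +431.655ms=1b
2) 431.655ms=1b +431.655ms=1b
Σ=2b of 2 (139bpm 2/4) — PASS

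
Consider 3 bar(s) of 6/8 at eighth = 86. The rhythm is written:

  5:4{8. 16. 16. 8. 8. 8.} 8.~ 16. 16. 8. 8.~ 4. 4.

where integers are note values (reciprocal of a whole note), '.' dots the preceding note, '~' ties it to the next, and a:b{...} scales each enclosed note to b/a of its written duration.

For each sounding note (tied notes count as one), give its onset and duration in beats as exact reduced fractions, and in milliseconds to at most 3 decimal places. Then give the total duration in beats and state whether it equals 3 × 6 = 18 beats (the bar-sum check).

1) 0.0ms=0b +837.209ms=6/5b
2) 837.209ms=6/5b +418.605ms=3/5b
3) 1255.814ms=9/5b +418.605ms=3/5b
4) 1674.419ms=12/5b +837.209ms=6/5b
5) 2511.628ms=18/5b +837.209ms=6/5b
6) 3348.837ms=24/5b +837.209ms=6/5b
7) 4186.047ms=6b +1569.767ms=9/4b
8) 5755.814ms=33/4b +523.256ms=3/4b
9) 6279.07ms=9b +1046.512ms=3/2b
10) 7325.581ms=21/2b +3139.535ms=9/2b
11) 10465.116ms=15b +2093.023ms=3b
Σ=18b of 18 (86bpm 6/8) — PASS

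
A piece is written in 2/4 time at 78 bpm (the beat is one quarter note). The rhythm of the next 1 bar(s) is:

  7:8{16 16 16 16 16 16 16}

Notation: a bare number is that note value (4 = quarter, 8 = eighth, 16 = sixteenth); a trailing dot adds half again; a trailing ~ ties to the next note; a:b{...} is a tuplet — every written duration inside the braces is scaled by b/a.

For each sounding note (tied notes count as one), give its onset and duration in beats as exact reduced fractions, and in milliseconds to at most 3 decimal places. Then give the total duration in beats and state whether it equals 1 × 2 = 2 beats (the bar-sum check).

1) 0.0ms=0b +219.78ms=2/7b
2) 219.78ms=2/7b +219.78ms=2/7b
3) 439.56ms=4/7b +219.78ms=2/7b
4) 659.341ms=6/7b +219.78ms=2/7b
5) 879.121ms=8/7b +219.78ms=2/7b
6) 1098.901ms=10/7b +219.78ms=2/7b
7) 1318.681ms=12/7b +219.78ms=2/7b
Σ=2b of 2 (78bpm 2/4) — PASS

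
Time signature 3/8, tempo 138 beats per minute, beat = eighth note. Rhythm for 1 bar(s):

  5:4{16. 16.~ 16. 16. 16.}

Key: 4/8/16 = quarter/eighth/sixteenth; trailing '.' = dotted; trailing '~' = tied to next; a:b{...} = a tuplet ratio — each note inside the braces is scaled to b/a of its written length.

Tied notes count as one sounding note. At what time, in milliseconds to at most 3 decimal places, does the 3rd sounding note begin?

note 3 onset = 9/5b = 782.609ms

1. 0.0ms @ 0 + 260.87ms (3/5)
2. 260.87ms @ 3/5 + 521.739ms (6/5)
3. 782.609ms @ 9/5 + 260.87ms (3/5)
4. 1043.478ms @ 12/5 + 260.87ms (3/5)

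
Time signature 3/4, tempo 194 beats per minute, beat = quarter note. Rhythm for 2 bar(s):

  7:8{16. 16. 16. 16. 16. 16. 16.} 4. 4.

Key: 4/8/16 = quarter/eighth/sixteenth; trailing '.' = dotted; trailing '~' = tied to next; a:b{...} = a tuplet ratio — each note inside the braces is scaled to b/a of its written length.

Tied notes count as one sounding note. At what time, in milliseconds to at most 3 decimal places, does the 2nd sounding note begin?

1. 0.0ms @ 0 + 132.548ms (3/7)
2. 132.548ms @ 3/7 + 132.548ms (3/7)
3. 265.096ms @ 6/7 + 132.548ms (3/7)
4. 397.644ms @ 9/7 + 132.548ms (3/7)
5. 530.191ms @ 12/7 + 132.548ms (3/7)
6. 662.739ms @ 15/7 + 132.548ms (3/7)
7. 795.287ms @ 18/7 + 132.548ms (3/7)
8. 927.835ms @ 3 + 463.918ms (3/2)
9. 1391.753ms @ 9/2 + 463.918ms (3/2)

note 2 onset = 3/7b = 132.548ms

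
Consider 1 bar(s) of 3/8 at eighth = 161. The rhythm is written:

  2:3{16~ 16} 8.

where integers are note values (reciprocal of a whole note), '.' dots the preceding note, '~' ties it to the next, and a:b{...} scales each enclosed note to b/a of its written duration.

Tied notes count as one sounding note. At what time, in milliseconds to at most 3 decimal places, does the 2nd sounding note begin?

note 2 onset = 3/2b = 559.006ms

1. 0.0ms @ 0 + 559.006ms (3/2)
2. 559.006ms @ 3/2 + 559.006ms (3/2)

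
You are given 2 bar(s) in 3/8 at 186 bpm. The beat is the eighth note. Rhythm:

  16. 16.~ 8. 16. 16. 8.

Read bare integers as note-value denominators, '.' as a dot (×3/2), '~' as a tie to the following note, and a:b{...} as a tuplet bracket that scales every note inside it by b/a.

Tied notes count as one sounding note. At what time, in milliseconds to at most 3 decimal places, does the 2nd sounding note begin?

note 2 onset = 3/4b = 241.935ms

1. 0.0ms @ 0 + 241.935ms (3/4)
2. 241.935ms @ 3/4 + 725.806ms (9/4)
3. 967.742ms @ 3 + 241.935ms (3/4)
4. 1209.677ms @ 15/4 + 241.935ms (3/4)
5. 1451.613ms @ 9/2 + 483.871ms (3/2)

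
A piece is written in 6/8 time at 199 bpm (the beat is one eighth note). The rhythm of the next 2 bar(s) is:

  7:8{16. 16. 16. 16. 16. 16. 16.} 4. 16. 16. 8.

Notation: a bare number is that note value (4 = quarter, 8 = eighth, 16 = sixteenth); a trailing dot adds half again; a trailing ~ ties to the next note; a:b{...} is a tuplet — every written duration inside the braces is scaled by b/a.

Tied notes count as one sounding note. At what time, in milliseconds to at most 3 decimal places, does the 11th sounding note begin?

note 11 onset = 21/2b = 3165.829ms

1. 0.0ms @ 0 + 258.435ms (6/7)
2. 258.435ms @ 6/7 + 258.435ms (6/7)
3. 516.87ms @ 12/7 + 258.435ms (6/7)
4. 775.305ms @ 18/7 + 258.435ms (6/7)
5. 1033.74ms @ 24/7 + 258.435ms (6/7)
6. 1292.175ms @ 30/7 + 258.435ms (6/7)
7. 1550.61ms @ 36/7 + 258.435ms (6/7)
8. 1809.045ms @ 6 + 904.523ms (3)
9. 2713.568ms @ 9 + 226.131ms (3/4)
10. 2939.698ms @ 39/4 + 226.131ms (3/4)
11. 3165.829ms @ 21/2 + 452.261ms (3/2)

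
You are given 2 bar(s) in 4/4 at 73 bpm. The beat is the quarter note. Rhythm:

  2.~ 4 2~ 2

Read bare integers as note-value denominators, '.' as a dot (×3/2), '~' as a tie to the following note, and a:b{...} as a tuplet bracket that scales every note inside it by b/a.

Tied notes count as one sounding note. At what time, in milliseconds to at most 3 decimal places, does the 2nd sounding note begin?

1. 0.0ms @ 0 + 3287.671ms (4)
2. 3287.671ms @ 4 + 3287.671ms (4)

note 2 onset = 4b = 3287.671ms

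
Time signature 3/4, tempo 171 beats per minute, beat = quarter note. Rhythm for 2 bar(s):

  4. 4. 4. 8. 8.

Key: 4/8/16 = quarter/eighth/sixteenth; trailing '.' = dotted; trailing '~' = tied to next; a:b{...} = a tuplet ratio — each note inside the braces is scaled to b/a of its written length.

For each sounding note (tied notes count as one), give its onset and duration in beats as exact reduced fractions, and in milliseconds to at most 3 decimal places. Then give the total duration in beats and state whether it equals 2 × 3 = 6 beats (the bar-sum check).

1) 0.0ms=0b +526.316ms=3/2b
2) 526.316ms=3/2b +526.316ms=3/2b
3) 1052.632ms=3b +526.316ms=3/2b
4) 1578.947ms=9/2b +263.158ms=3/4b
5) 1842.105ms=21/4b +263.158ms=3/4b
Σ=6b of 6 (171bpm 3/4) — PASS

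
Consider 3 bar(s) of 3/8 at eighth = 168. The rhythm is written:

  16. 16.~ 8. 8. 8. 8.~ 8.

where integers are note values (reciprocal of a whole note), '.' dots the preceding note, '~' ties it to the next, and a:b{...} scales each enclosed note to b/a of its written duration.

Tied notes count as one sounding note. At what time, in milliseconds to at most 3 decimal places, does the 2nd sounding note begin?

note 2 onset = 3/4b = 267.857ms

1. 0.0ms @ 0 + 267.857ms (3/4)
2. 267.857ms @ 3/4 + 803.571ms (9/4)
3. 1071.429ms @ 3 + 535.714ms (3/2)
4. 1607.143ms @ 9/2 + 535.714ms (3/2)
5. 2142.857ms @ 6 + 1071.429ms (3)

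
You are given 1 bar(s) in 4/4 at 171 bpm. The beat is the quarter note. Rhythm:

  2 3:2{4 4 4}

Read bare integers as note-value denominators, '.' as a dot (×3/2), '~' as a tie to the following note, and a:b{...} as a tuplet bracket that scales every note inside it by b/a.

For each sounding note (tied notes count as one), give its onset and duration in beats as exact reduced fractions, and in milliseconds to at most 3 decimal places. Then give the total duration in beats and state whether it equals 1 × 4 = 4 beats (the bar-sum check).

1) 0.0ms=0b +701.754ms=2b
2) 701.754ms=2b +233.918ms=2/3b
3) 935.673ms=8/3b +233.918ms=2/3b
4) 1169.591ms=10/3b +233.918ms=2/3b
Σ=4b of 4 (171bpm 4/4) — PASS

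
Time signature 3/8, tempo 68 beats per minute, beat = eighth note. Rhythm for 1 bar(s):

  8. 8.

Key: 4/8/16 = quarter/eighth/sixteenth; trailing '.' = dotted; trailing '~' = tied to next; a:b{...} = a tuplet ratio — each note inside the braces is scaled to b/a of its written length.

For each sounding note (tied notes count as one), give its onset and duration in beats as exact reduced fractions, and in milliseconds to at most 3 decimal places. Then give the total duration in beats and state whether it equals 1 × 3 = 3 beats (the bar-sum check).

1) 0.0ms=0b +1323.529ms=3/2b
2) 1323.529ms=3/2b +1323.529ms=3/2b
Σ=3b of 3 (68bpm 3/8) — PASS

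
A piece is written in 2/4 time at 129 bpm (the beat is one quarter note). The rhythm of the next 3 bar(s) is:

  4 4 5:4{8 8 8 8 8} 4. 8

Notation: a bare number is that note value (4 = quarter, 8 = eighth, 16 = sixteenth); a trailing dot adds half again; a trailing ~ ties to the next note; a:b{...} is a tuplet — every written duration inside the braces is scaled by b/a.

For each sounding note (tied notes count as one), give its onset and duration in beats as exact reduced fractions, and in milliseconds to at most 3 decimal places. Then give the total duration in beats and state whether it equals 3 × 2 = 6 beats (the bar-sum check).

1) 0.0ms=0b +465.116ms=1b
2) 465.116ms=1b +465.116ms=1b
3) 930.233ms=2b +186.047ms=2/5b
4) 1116.279ms=12/5b +186.047ms=2/5b
5) 1302.326ms=14/5b +186.047ms=2/5b
6) 1488.372ms=16/5b +186.047ms=2/5b
7) 1674.419ms=18/5b +186.047ms=2/5b
8) 1860.465ms=4b +697.674ms=3/2b
9) 2558.14ms=11/2b +232.558ms=1/2b
Σ=6b of 6 (129bpm 2/4) — PASS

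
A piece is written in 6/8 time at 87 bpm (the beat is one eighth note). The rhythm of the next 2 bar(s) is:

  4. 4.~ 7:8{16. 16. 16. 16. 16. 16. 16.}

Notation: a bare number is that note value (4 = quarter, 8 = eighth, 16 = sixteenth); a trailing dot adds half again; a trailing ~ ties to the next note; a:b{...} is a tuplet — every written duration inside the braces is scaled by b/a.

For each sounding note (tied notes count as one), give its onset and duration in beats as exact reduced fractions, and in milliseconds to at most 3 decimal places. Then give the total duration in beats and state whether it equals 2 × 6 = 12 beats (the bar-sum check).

1) 0.0ms=0b +2068.966ms=3b
2) 2068.966ms=3b +2660.099ms=27/7b
3) 4729.064ms=48/7b +591.133ms=6/7b
4) 5320.197ms=54/7b +591.133ms=6/7b
5) 5911.33ms=60/7b +591.133ms=6/7b
6) 6502.463ms=66/7b +591.133ms=6/7b
7) 7093.596ms=72/7b +591.133ms=6/7b
8) 7684.729ms=78/7b +591.133ms=6/7b
Σ=12b of 12 (87bpm 6/8) — PASS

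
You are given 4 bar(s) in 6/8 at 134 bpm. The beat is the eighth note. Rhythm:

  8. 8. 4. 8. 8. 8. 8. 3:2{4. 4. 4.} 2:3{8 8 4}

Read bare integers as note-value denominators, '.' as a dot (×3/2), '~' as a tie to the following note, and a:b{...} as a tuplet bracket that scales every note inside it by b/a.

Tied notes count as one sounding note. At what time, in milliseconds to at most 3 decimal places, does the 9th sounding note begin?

1. 0.0ms @ 0 + 671.642ms (3/2)
2. 671.642ms @ 3/2 + 671.642ms (3/2)
3. 1343.284ms @ 3 + 1343.284ms (3)
4. 2686.567ms @ 6 + 671.642ms (3/2)
5. 3358.209ms @ 15/2 + 671.642ms (3/2)
6. 4029.851ms @ 9 + 671.642ms (3/2)
7. 4701.493ms @ 21/2 + 671.642ms (3/2)
8. 5373.134ms @ 12 + 895.522ms (2)
9. 6268.657ms @ 14 + 895.522ms (2)
10. 7164.179ms @ 16 + 895.522ms (2)
11. 8059.701ms @ 18 + 671.642ms (3/2)
12. 8731.343ms @ 39/2 + 671.642ms (3/2)
13. 9402.985ms @ 21 + 1343.284ms (3)

note 9 onset = 14b = 6268.657ms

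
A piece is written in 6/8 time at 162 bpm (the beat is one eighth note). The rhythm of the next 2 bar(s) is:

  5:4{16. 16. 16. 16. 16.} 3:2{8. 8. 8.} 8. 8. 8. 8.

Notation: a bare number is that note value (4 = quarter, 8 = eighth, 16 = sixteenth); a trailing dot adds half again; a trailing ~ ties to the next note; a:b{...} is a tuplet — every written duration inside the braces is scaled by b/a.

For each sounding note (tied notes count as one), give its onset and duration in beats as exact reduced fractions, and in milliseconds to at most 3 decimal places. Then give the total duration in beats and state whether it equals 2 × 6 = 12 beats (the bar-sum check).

1) 0.0ms=0b +222.222ms=3/5b
2) 222.222ms=3/5b +222.222ms=3/5b
3) 444.444ms=6/5b +222.222ms=3/5b
4) 666.667ms=9/5b +222.222ms=3/5b
5) 888.889ms=12/5b +222.222ms=3/5b
6) 1111.111ms=3b +370.37ms=1b
7) 1481.481ms=4b +370.37ms=1b
8) 1851.852ms=5b +370.37ms=1b
9) 2222.222ms=6b +555.556ms=3/2b
10) 2777.778ms=15/2b +555.556ms=3/2b
11) 3333.333ms=9b +555.556ms=3/2b
12) 3888.889ms=21/2b +555.556ms=3/2b
Σ=12b of 12 (162bpm 6/8) — PASS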